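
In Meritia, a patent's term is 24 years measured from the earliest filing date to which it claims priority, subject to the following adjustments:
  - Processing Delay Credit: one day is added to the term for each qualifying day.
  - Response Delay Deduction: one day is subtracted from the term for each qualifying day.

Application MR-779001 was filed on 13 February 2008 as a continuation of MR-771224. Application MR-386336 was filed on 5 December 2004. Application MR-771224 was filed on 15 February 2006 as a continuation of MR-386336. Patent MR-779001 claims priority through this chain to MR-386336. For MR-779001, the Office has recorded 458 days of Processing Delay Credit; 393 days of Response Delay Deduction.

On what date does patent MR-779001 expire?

2029-02-08

Earliest priority filing: 5 December 2004.
Base term: 5 December 2004 + 24 years → 5 December 2028.
Processing Delay Credit: +458 days → 8 March 2030.
Response Delay Deduction: −393 days → 8 February 2029.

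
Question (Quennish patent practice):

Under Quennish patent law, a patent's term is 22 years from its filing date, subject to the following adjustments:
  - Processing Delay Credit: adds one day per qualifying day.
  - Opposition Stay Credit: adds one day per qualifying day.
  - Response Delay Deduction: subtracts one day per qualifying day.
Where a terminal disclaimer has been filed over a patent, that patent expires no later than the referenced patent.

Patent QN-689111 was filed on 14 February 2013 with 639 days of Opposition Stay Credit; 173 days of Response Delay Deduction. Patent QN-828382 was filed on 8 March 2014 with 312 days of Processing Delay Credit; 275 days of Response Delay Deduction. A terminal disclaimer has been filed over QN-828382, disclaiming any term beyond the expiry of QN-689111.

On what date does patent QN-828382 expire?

2036-04-14

Natural term of QN-828382:
  Base: filing + 22 years → 8 March 2036.
  Processing Delay Credit: +312 days → 14 January 2037.
  Response Delay Deduction: −275 days → 14 April 2036.
Expiry of referenced patent QN-689111:
  Base: filing + 22 years → 14 February 2035.
  Opposition Stay Credit: +639 days → 14 November 2036.
  Response Delay Deduction: −173 days → 25 May 2036.
Terminal disclaimer: QN-828382 expires on the earlier of 14 April 2036 and 25 May 2036.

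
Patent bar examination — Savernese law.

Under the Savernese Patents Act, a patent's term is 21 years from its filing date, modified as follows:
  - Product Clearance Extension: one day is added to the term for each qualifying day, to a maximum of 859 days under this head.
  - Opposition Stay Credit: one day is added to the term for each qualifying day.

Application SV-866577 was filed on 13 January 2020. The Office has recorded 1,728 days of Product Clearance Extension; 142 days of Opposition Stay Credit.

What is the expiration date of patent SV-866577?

Base term: filing date + 21 years → 13 January 2041.
Product Clearance Extension: 1728 days claimed exceeds the 859-day cap, so +859 days → 22 May 2043.
Opposition Stay Credit: +142 days → 11 October 2043.

2043-10-11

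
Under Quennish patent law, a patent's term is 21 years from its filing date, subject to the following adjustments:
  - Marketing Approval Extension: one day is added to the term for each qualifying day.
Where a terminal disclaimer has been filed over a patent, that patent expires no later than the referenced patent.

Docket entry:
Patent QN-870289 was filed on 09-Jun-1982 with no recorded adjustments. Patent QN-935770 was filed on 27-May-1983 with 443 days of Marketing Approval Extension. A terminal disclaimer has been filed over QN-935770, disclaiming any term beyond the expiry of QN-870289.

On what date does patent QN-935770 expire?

Natural term of QN-935770:
  Base: filing + 21 years → 27 May 2004.
  Marketing Approval Extension: +443 days → 13 August 2005.
Expiry of referenced patent QN-870289:
  Base: filing + 21 years → 9 June 2003.
Terminal disclaimer: QN-935770 expires on the earlier of 13 August 2005 and 9 June 2003.

June 9, 2003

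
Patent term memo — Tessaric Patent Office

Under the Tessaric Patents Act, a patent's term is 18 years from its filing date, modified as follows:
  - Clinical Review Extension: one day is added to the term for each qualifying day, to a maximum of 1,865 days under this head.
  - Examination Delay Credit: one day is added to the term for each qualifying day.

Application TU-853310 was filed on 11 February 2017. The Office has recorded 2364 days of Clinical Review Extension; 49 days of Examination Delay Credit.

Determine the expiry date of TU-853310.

2040-05-09

Base term: filing date + 18 years → 11 February 2035.
Clinical Review Extension: 2364 days claimed exceeds the 1865-day cap, so +1865 days → 21 March 2040.
Examination Delay Credit: +49 days → 9 May 2040.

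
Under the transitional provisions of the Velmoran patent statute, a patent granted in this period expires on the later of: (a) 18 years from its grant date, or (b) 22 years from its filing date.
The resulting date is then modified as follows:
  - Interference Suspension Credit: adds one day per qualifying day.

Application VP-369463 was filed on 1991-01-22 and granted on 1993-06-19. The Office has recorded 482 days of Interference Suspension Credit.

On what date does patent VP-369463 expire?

May 19, 2014

(a) grant + 18 years → 19 June 2011.
(b) filing + 22 years → 22 January 2013.
Later of the two: 22 January 2013.
Interference Suspension Credit: +482 days → 19 May 2014.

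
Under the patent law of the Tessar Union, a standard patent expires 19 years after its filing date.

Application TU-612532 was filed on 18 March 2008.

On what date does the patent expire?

Filing date + 19 years → 18 March 2027.

2027-03-18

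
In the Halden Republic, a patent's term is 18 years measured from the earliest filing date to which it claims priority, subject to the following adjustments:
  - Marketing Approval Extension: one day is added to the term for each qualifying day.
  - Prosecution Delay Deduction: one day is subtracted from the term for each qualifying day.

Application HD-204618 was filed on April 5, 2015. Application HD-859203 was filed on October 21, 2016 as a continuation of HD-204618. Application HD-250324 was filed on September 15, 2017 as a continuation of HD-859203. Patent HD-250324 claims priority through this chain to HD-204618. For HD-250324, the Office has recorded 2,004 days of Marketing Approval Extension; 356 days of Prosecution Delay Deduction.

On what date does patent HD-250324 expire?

Earliest priority filing: 5 April 2015.
Base term: 5 April 2015 + 18 years → 5 April 2033.
Marketing Approval Extension: +2004 days → 30 September 2038.
Prosecution Delay Deduction: −356 days → 9 October 2037.

October 9, 2037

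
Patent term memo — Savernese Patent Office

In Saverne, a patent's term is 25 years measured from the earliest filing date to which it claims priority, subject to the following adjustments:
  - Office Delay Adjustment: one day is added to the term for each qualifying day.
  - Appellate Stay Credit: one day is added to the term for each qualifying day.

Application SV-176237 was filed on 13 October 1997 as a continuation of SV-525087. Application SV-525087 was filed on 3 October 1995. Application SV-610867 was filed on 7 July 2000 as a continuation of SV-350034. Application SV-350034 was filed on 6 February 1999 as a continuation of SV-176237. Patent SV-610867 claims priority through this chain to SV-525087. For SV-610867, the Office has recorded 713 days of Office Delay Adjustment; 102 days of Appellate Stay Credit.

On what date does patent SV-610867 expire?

2022-12-27

Earliest priority filing: 3 October 1995.
Base term: 3 October 1995 + 25 years → 3 October 2020.
Office Delay Adjustment: +713 days → 16 September 2022.
Appellate Stay Credit: +102 days → 27 December 2022.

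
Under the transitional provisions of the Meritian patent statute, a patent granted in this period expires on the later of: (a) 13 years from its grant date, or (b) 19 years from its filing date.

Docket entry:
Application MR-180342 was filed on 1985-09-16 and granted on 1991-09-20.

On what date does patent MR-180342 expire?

2004-09-20

(a) grant + 13 years → 20 September 2004.
(b) filing + 19 years → 16 September 2004.
Later of the two: 20 September 2004.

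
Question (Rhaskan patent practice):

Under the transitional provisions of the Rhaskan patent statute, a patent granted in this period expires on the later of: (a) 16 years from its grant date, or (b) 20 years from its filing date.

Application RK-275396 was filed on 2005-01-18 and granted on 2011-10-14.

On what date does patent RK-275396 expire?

October 14, 2027

(a) grant + 16 years → 14 October 2027.
(b) filing + 20 years → 18 January 2025.
Later of the two: 14 October 2027.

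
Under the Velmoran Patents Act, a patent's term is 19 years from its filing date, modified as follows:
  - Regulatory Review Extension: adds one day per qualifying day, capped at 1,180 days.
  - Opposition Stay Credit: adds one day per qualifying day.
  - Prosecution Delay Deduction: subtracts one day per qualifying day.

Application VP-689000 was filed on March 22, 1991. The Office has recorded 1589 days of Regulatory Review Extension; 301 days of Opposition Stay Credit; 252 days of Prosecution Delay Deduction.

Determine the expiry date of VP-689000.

Base term: filing date + 19 years → 22 March 2010.
Regulatory Review Extension: 1589 days claimed exceeds the 1180-day cap, so +1180 days → 14 June 2013.
Opposition Stay Credit: +301 days → 11 April 2014.
Prosecution Delay Deduction: −252 days → 2 August 2013.

August 2, 2013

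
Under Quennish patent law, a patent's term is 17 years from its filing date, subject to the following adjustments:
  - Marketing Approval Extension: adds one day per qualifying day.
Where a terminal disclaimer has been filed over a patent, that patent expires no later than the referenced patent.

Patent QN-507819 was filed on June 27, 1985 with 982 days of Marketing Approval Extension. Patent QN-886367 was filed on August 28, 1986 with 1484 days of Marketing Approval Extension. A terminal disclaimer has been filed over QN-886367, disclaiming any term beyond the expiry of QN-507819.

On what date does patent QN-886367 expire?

2005-03-05

Natural term of QN-886367:
  Base: filing + 17 years → 28 August 2003.
  Marketing Approval Extension: +1484 days → 20 September 2007.
Expiry of referenced patent QN-507819:
  Base: filing + 17 years → 27 June 2002.
  Marketing Approval Extension: +982 days → 5 March 2005.
Terminal disclaimer: QN-886367 expires on the earlier of 20 September 2007 and 5 March 2005.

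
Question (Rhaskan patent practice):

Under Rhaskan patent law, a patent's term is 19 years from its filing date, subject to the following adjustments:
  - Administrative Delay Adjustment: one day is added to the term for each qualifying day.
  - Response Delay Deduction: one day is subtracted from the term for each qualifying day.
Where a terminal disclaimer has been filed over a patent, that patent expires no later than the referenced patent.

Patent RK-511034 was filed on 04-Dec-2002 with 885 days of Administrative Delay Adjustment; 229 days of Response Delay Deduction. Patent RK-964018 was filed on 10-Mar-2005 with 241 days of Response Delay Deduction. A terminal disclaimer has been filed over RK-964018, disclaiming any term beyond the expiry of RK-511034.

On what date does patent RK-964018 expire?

Natural term of RK-964018:
  Base: filing + 19 years → 10 March 2024.
  Response Delay Deduction: −241 days → 13 July 2023.
Expiry of referenced patent RK-511034:
  Base: filing + 19 years → 4 December 2021.
  Administrative Delay Adjustment: +885 days → 7 May 2024.
  Response Delay Deduction: −229 days → 21 September 2023.
Terminal disclaimer: RK-964018 expires on the earlier of 13 July 2023 and 21 September 2023.

2023-07-13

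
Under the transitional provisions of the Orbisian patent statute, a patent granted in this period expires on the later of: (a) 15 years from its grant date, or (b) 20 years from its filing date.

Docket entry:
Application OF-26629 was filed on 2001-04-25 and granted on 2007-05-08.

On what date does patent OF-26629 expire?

2022-05-08

(a) grant + 15 years → 8 May 2022.
(b) filing + 20 years → 25 April 2021.
Later of the two: 8 May 2022.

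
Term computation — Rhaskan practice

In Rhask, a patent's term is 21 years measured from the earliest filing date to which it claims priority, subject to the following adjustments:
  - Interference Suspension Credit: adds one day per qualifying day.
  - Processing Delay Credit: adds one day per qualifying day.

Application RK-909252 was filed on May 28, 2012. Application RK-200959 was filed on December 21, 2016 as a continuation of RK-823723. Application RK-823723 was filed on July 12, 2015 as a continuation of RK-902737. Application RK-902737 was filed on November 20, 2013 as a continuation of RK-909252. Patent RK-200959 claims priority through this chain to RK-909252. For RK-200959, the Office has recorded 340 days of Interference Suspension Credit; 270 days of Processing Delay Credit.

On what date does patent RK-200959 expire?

2035-01-28

Earliest priority filing: 28 May 2012.
Base term: 28 May 2012 + 21 years → 28 May 2033.
Interference Suspension Credit: +340 days → 3 May 2034.
Processing Delay Credit: +270 days → 28 January 2035.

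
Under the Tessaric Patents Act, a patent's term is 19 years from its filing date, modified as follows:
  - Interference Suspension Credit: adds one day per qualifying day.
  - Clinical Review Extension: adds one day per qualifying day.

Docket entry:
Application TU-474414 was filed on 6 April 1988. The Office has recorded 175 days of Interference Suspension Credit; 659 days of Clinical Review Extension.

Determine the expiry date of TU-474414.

Base term: filing date + 19 years → 6 April 2007.
Interference Suspension Credit: +175 days → 28 September 2007.
Clinical Review Extension: +659 days → 18 July 2009.

July 18, 2009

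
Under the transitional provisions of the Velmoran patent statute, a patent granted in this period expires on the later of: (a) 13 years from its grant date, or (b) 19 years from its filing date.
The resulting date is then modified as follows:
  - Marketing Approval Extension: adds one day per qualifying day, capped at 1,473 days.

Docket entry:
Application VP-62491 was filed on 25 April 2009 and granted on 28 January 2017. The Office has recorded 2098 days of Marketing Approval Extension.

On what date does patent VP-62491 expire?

2034-02-09

(a) grant + 13 years → 28 January 2030.
(b) filing + 19 years → 25 April 2028.
Later of the two: 28 January 2030.
Marketing Approval Extension: 2098 days claimed exceeds the 1473-day cap, so +1473 days → 9 February 2034.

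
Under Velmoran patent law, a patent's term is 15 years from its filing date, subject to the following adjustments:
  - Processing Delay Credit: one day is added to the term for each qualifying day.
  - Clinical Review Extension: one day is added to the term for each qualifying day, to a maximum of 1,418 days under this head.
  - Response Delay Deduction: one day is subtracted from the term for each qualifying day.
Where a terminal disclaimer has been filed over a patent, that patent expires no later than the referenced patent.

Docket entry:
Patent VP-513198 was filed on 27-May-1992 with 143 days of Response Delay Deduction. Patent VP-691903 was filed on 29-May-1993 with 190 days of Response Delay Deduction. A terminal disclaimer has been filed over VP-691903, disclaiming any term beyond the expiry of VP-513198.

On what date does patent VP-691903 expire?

Natural term of VP-691903:
  Base: filing + 15 years → 29 May 2008.
  Response Delay Deduction: −190 days → 21 November 2007.
Expiry of referenced patent VP-513198:
  Base: filing + 15 years → 27 May 2007.
  Response Delay Deduction: −143 days → 4 January 2007.
Terminal disclaimer: VP-691903 expires on the earlier of 21 November 2007 and 4 January 2007.

2007-01-04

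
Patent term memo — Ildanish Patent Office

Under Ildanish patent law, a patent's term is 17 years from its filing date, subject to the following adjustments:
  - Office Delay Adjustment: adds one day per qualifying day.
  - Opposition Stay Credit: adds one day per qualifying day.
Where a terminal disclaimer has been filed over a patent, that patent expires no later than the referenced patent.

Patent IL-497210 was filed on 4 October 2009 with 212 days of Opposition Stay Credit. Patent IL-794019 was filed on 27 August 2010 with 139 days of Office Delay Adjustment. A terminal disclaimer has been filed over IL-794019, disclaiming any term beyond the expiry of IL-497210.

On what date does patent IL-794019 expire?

Natural term of IL-794019:
  Base: filing + 17 years → 27 August 2027.
  Office Delay Adjustment: +139 days → 13 January 2028.
Expiry of referenced patent IL-497210:
  Base: filing + 17 years → 4 October 2026.
  Opposition Stay Credit: +212 days → 4 May 2027.
Terminal disclaimer: IL-794019 expires on the earlier of 13 January 2028 and 4 May 2027.

2027-05-04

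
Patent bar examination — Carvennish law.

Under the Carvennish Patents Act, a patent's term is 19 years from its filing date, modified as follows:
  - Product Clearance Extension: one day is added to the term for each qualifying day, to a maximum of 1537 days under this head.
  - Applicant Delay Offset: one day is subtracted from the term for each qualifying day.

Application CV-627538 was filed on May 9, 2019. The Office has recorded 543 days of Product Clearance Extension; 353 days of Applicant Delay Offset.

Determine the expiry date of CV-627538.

Base term: filing date + 19 years → 9 May 2038.
Product Clearance Extension: 543 days (within the 1537-day cap) → +543 days → 3 November 2039.
Applicant Delay Offset: −353 days → 15 November 2038.

2038-11-15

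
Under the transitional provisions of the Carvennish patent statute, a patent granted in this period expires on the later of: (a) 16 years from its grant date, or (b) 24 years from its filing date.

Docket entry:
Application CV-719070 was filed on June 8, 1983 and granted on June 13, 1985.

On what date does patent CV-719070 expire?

(a) grant + 16 years → 13 June 2001.
(b) filing + 24 years → 8 June 2007.
Later of the two: 8 June 2007.

June 8, 2007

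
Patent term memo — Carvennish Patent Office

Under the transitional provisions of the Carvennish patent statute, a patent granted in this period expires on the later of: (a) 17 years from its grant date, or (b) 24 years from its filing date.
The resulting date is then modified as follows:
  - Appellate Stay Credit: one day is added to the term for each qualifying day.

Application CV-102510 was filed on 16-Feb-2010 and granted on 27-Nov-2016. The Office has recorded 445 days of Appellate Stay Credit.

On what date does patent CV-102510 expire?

(a) grant + 17 years → 27 November 2033.
(b) filing + 24 years → 16 February 2034.
Later of the two: 16 February 2034.
Appellate Stay Credit: +445 days → 7 May 2035.

2035-05-07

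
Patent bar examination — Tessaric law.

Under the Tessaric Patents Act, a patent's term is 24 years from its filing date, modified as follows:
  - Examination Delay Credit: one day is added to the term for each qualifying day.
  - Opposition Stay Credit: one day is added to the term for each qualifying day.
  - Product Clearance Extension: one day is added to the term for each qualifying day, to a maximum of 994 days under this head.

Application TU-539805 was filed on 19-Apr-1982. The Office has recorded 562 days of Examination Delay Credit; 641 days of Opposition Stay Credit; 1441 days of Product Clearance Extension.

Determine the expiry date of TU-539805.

Base term: filing date + 24 years → 19 April 2006.
Examination Delay Credit: +562 days → 2 November 2007.
Opposition Stay Credit: +641 days → 4 August 2009.
Product Clearance Extension: 1441 days claimed exceeds the 994-day cap, so +994 days → 24 April 2012.

April 24, 2012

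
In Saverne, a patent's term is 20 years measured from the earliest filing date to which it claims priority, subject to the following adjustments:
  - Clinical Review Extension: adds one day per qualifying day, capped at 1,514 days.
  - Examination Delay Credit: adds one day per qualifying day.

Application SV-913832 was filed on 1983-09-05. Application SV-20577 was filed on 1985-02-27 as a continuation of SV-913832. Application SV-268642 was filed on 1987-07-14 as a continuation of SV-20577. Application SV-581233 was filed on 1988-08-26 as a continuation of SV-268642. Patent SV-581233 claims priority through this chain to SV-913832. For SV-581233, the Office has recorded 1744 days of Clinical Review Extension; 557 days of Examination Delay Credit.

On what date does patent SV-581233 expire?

Earliest priority filing: 5 September 1983.
Base term: 5 September 1983 + 20 years → 5 September 2003.
Clinical Review Extension: 1744 days claimed exceeds the 1514-day cap, so +1514 days → 28 October 2007.
Examination Delay Credit: +557 days → 7 May 2009.

May 7, 2009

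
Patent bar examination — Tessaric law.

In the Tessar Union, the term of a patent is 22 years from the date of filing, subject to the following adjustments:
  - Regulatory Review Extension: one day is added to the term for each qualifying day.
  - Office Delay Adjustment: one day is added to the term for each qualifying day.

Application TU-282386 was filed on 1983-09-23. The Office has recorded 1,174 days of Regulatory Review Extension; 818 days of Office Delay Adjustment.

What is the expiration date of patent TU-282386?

Base term: filing date + 22 years → 23 September 2005.
Regulatory Review Extension: +1174 days → 10 December 2008.
Office Delay Adjustment: +818 days → 8 March 2011.

2011-03-08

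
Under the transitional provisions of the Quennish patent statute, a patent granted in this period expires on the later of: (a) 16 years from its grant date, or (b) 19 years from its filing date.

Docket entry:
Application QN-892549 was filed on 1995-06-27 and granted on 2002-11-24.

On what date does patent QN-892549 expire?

2018-11-24

(a) grant + 16 years → 24 November 2018.
(b) filing + 19 years → 27 June 2014.
Later of the two: 24 November 2018.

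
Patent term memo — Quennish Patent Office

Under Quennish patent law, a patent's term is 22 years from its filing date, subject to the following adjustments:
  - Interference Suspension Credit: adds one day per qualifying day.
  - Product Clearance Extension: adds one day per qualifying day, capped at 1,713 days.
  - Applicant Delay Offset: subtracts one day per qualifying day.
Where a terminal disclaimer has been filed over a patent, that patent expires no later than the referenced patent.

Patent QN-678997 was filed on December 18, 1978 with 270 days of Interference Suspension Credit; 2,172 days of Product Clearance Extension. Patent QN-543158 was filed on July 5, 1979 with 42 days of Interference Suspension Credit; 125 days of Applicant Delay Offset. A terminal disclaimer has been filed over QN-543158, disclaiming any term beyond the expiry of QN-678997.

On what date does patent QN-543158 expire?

Natural term of QN-543158:
  Base: filing + 22 years → 5 July 2001.
  Interference Suspension Credit: +42 days → 16 August 2001.
  Applicant Delay Offset: −125 days → 13 April 2001.
Expiry of referenced patent QN-678997:
  Base: filing + 22 years → 18 December 2000.
  Interference Suspension Credit: +270 days → 14 September 2001.
  Product Clearance Extension: 2172 days claimed exceeds the 1713-day cap, so +1713 days → 24 May 2006.
Terminal disclaimer: QN-543158 expires on the earlier of 13 April 2001 and 24 May 2006.

2001-04-13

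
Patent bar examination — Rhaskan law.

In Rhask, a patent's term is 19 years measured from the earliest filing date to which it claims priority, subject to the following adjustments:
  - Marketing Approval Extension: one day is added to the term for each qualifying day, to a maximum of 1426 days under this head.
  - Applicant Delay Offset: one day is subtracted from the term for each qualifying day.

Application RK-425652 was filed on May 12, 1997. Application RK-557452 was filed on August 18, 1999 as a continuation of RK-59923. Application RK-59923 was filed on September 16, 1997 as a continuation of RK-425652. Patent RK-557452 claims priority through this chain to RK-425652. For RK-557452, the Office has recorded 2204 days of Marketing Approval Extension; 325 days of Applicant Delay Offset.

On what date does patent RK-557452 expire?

Earliest priority filing: 12 May 1997.
Base term: 12 May 1997 + 19 years → 12 May 2016.
Marketing Approval Extension: 2204 days claimed exceeds the 1426-day cap, so +1426 days → 7 April 2020.
Applicant Delay Offset: −325 days → 18 May 2019.

May 18, 2019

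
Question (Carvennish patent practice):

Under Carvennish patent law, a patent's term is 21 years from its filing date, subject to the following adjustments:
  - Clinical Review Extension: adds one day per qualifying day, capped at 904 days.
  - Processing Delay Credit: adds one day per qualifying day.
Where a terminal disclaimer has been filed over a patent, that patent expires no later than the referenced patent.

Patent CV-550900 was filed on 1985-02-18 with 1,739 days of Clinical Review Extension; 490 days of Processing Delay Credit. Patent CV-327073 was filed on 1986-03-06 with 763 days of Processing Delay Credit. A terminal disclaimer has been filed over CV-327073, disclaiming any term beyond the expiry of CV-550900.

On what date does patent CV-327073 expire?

April 7, 2009

Natural term of CV-327073:
  Base: filing + 21 years → 6 March 2007.
  Processing Delay Credit: +763 days → 7 April 2009.
Expiry of referenced patent CV-550900:
  Base: filing + 21 years → 18 February 2006.
  Clinical Review Extension: 1739 days claimed exceeds the 904-day cap, so +904 days → 10 August 2008.
  Processing Delay Credit: +490 days → 13 December 2009.
Terminal disclaimer: CV-327073 expires on the earlier of 7 April 2009 and 13 December 2009.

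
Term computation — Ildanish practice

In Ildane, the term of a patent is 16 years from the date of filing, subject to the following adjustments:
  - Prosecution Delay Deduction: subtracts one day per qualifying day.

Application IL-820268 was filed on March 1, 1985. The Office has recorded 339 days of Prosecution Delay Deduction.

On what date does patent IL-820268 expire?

March 27, 2000

Base term: filing date + 16 years → 1 March 2001.
Prosecution Delay Deduction: −339 days → 27 March 2000.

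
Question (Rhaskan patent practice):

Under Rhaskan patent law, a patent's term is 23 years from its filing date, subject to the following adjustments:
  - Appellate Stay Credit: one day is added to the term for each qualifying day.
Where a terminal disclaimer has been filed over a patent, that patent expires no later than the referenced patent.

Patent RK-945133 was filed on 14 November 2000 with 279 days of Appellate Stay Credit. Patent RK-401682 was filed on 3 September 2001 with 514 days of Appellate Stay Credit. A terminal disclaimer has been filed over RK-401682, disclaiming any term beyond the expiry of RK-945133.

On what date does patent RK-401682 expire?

August 19, 2024

Natural term of RK-401682:
  Base: filing + 23 years → 3 September 2024.
  Appellate Stay Credit: +514 days → 30 January 2026.
Expiry of referenced patent RK-945133:
  Base: filing + 23 years → 14 November 2023.
  Appellate Stay Credit: +279 days → 19 August 2024.
Terminal disclaimer: RK-401682 expires on the earlier of 30 January 2026 and 19 August 2024.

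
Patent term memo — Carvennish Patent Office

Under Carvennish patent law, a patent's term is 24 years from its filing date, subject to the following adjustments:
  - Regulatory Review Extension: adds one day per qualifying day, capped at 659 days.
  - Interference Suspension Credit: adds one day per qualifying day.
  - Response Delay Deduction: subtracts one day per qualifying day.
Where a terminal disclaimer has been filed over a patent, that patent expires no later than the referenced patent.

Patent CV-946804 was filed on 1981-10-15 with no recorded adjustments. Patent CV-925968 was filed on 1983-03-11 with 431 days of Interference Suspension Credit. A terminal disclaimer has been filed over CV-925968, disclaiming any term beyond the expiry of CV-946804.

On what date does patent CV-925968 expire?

Natural term of CV-925968:
  Base: filing + 24 years → 11 March 2007.
  Interference Suspension Credit: +431 days → 15 May 2008.
Expiry of referenced patent CV-946804:
  Base: filing + 24 years → 15 October 2005.
Terminal disclaimer: CV-925968 expires on the earlier of 15 May 2008 and 15 October 2005.

October 15, 2005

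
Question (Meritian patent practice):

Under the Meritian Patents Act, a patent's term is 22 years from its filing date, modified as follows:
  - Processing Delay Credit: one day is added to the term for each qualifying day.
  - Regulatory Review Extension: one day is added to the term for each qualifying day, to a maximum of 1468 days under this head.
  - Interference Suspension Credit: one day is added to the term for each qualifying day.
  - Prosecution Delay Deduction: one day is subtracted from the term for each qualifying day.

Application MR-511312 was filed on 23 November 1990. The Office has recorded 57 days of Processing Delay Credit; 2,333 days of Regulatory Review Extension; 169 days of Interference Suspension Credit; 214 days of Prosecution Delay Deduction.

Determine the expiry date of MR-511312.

2016-12-12

Base term: filing date + 22 years → 23 November 2012.
Processing Delay Credit: +57 days → 19 January 2013.
Regulatory Review Extension: 2333 days claimed exceeds the 1468-day cap, so +1468 days → 26 January 2017.
Interference Suspension Credit: +169 days → 14 July 2017.
Prosecution Delay Deduction: −214 days → 12 December 2016.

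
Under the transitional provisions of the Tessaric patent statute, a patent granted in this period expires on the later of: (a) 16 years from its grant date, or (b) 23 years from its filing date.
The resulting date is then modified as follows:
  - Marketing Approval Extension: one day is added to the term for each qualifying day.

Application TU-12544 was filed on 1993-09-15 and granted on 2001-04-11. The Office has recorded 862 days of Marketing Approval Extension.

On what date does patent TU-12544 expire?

2019-08-21

(a) grant + 16 years → 11 April 2017.
(b) filing + 23 years → 15 September 2016.
Later of the two: 11 April 2017.
Marketing Approval Extension: +862 days → 21 August 2019.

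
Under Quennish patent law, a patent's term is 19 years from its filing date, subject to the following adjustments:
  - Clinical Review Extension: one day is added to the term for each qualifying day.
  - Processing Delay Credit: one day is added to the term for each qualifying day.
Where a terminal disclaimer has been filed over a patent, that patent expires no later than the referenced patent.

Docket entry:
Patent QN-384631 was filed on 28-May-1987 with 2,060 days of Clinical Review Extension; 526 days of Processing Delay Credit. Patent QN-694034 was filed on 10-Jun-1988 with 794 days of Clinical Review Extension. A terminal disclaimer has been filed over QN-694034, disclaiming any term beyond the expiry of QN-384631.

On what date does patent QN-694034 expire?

August 12, 2009

Natural term of QN-694034:
  Base: filing + 19 years → 10 June 2007.
  Clinical Review Extension: +794 days → 12 August 2009.
Expiry of referenced patent QN-384631:
  Base: filing + 19 years → 28 May 2006.
  Clinical Review Extension: +2060 days → 17 January 2012.
  Processing Delay Credit: +526 days → 26 June 2013.
Terminal disclaimer: QN-694034 expires on the earlier of 12 August 2009 and 26 June 2013.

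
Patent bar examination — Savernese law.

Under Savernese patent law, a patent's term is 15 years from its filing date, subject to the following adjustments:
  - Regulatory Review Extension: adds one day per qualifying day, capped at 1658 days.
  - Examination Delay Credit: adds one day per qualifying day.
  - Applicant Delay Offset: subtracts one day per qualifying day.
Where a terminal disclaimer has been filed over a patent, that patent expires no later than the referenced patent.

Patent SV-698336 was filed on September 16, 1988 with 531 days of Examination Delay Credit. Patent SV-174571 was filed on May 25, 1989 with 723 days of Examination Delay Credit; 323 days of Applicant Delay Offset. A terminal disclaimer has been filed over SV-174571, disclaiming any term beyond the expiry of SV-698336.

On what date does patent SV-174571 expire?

Natural term of SV-174571:
  Base: filing + 15 years → 25 May 2004.
  Examination Delay Credit: +723 days → 18 May 2006.
  Applicant Delay Offset: −323 days → 29 June 2005.
Expiry of referenced patent SV-698336:
  Base: filing + 15 years → 16 September 2003.
  Examination Delay Credit: +531 days → 28 February 2005.
Terminal disclaimer: SV-174571 expires on the earlier of 29 June 2005 and 28 February 2005.

February 28, 2005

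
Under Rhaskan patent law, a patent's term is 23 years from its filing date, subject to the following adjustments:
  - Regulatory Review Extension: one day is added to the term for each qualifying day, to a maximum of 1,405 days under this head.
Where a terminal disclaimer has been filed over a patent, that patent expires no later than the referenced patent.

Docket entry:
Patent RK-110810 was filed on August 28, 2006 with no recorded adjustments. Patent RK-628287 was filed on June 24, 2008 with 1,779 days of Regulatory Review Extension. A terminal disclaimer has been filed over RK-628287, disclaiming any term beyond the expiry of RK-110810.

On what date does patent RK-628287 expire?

2029-08-28

Natural term of RK-628287:
  Base: filing + 23 years → 24 June 2031.
  Regulatory Review Extension: 1779 days claimed exceeds the 1405-day cap, so +1405 days → 29 April 2035.
Expiry of referenced patent RK-110810:
  Base: filing + 23 years → 28 August 2029.
Terminal disclaimer: RK-628287 expires on the earlier of 29 April 2035 and 28 August 2029.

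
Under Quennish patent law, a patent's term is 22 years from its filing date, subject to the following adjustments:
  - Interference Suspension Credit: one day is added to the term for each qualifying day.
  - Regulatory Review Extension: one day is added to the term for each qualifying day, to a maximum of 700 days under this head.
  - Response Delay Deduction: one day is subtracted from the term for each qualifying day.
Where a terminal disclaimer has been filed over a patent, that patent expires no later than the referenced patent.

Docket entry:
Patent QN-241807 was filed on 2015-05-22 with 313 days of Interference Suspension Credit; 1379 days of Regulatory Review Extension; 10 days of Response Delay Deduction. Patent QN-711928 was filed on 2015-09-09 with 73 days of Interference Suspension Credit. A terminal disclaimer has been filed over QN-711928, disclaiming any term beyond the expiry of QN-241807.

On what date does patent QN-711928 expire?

November 21, 2037

Natural term of QN-711928:
  Base: filing + 22 years → 9 September 2037.
  Interference Suspension Credit: +73 days → 21 November 2037.
Expiry of referenced patent QN-241807:
  Base: filing + 22 years → 22 May 2037.
  Interference Suspension Credit: +313 days → 31 March 2038.
  Regulatory Review Extension: 1379 days claimed exceeds the 700-day cap, so +700 days → 29 February 2040.
  Response Delay Deduction: −10 days → 19 February 2040.
Terminal disclaimer: QN-711928 expires on the earlier of 21 November 2037 and 19 February 2040.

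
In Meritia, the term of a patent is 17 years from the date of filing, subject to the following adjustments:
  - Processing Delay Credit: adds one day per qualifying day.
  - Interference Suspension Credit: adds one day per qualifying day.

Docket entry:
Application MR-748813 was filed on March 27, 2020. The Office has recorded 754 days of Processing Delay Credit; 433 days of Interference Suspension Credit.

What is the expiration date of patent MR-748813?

Base term: filing date + 17 years → 27 March 2037.
Processing Delay Credit: +754 days → 20 April 2039.
Interference Suspension Credit: +433 days → 26 June 2040.

June 26, 2040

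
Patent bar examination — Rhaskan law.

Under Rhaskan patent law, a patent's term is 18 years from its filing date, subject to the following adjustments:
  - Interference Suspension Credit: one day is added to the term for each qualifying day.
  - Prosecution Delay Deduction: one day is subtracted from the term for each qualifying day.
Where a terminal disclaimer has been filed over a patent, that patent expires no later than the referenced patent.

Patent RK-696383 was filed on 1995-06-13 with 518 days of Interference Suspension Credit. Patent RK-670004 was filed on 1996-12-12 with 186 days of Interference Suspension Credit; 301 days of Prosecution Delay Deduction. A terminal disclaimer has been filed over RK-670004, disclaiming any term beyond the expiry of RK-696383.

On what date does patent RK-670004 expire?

Natural term of RK-670004:
  Base: filing + 18 years → 12 December 2014.
  Interference Suspension Credit: +186 days → 16 June 2015.
  Prosecution Delay Deduction: −301 days → 19 August 2014.
Expiry of referenced patent RK-696383:
  Base: filing + 18 years → 13 June 2013.
  Interference Suspension Credit: +518 days → 13 November 2014.
Terminal disclaimer: RK-670004 expires on the earlier of 19 August 2014 and 13 November 2014.

2014-08-19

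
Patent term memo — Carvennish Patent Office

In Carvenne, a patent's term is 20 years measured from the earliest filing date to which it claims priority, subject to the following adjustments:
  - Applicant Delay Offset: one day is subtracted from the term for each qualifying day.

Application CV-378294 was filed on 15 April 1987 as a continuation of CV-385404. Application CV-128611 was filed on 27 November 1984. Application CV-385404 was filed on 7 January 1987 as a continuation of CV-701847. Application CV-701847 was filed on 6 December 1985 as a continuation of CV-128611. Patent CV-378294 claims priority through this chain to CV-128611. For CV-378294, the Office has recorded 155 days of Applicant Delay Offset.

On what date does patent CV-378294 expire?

Earliest priority filing: 27 November 1984.
Base term: 27 November 1984 + 20 years → 27 November 2004.
Applicant Delay Offset: −155 days → 25 June 2004.

June 25, 2004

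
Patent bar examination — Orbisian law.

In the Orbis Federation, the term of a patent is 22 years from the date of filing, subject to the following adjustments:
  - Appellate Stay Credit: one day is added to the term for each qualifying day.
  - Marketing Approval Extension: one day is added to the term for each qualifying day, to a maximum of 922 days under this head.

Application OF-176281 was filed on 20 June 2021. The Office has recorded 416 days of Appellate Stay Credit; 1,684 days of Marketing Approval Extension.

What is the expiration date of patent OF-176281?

2047-02-17

Base term: filing date + 22 years → 20 June 2043.
Appellate Stay Credit: +416 days → 9 August 2044.
Marketing Approval Extension: 1684 days claimed exceeds the 922-day cap, so +922 days → 17 February 2047.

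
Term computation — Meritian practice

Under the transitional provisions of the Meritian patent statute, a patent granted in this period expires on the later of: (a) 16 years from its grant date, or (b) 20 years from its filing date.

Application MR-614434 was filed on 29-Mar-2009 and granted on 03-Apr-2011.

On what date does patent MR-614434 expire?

2029-03-29

(a) grant + 16 years → 3 April 2027.
(b) filing + 20 years → 29 March 2029.
Later of the two: 29 March 2029.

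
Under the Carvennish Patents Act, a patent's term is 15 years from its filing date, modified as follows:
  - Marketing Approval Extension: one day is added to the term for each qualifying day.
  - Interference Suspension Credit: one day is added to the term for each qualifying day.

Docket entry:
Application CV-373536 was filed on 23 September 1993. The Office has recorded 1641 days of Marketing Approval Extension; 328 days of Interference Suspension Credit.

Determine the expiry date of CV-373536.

Base term: filing date + 15 years → 23 September 2008.
Marketing Approval Extension: +1641 days → 22 March 2013.
Interference Suspension Credit: +328 days → 13 February 2014.

2014-02-13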